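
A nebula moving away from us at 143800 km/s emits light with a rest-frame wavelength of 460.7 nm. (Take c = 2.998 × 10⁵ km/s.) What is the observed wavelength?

β = v/c = 143800/299800 = 0.4797.
Relativistic Doppler for wavelength: λ' = λ₀ · √((1 + β)/(1 − β)).
λ' = 460.7 × √(1.4797/0.5203) = 460.7 × 1.68629 ≈ 776.9 nm.

776.9 nm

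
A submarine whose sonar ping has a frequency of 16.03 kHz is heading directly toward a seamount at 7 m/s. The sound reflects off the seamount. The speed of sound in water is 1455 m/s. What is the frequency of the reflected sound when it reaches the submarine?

16.18 kHz

The seamount receives the sound from a moving source: f₁ = f₀ · v/(v − v_e) = 16.03 × 1455/1448 ≈ 16.11 kHz.
On the return leg the submarine is a moving observer: f₂ = f₁ · (v + v_e)/v = 16.11 × 1462/1455 ≈ 16.18 kHz.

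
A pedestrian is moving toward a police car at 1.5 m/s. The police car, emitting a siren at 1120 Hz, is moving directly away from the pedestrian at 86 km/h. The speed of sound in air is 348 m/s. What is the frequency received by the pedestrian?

86 km/h = 23.89 m/s.
General Doppler shift: f' = f · (v + v_o)/(v + v_s).
f' = 1120 × (348 + 1.5)/(348 + 23.89) = 1120 × 349.5/371.89 ≈ 1053 Hz.

1053 Hz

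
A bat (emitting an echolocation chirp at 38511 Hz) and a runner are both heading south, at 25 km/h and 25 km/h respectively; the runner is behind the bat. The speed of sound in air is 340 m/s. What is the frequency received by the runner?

38511 Hz

25 km/h = 6.944 m/s; 25 km/h = 6.944 m/s.
The runner is behind, so the bat is moving away from it while the runner is moving toward the bat.
Both move, so f' = f · (v + v_o)/(v + v_s).
f' = 38511 × (340 + 6.944)/(340 + 6.944) = 38511 × 346.94/346.94 ≈ 38511 Hz.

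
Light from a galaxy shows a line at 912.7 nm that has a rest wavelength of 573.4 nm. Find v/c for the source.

0.434c

λ'/λ₀ = 1.5917 > 1 (redshift), so the source is receding.
λ'/λ₀ = √((1 + β)/(1 − β)) for a receding source ⇒ β = (r² − 1)/(r² + 1) with r = λ'/λ₀.
β = (2.5336 − 1)/(2.5336 + 1) ≈ 0.434.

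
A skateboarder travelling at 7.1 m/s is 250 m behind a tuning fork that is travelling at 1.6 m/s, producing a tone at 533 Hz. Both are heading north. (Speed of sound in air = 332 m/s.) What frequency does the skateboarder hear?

The skateboarder is behind, so the tuning fork is moving away from it while the skateboarder is moving toward the tuning fork.
With source receding and observer approaching, f' = f · (v + v_o)/(v + v_s).
f' = 533 × (332 + 7.1)/(332 + 1.6) = 533 × 339.1/333.6 ≈ 542 Hz.

542 Hz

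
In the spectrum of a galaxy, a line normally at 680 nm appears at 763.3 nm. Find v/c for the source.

λ'/λ₀ = 1.1225 > 1 (redshift), so the source is receding.
λ'/λ₀ = √((1 + β)/(1 − β)) for a receding source ⇒ β = (r² − 1)/(r² + 1) with r = λ'/λ₀.
β = (1.2600 − 1)/(1.2600 + 1) ≈ 0.115.

0.115c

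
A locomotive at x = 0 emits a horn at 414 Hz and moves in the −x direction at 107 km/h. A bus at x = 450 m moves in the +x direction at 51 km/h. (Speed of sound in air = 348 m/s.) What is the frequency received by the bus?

107 km/h = 29.72 m/s; 51 km/h = 14.17 m/s.
The observer lies on the +x side, so the source is heading away from the observer and the observer is heading away from the source.
General Doppler shift: f' = f · (v − v_o)/(v + v_s).
f' = 414 × (348 − 14.17)/(348 + 29.72) = 414 × 333.83/377.72 ≈ 366 Hz.

366 Hz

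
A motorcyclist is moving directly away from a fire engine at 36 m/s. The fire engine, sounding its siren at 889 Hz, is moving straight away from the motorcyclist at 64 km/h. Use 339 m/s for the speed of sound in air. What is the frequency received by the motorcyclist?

755 Hz

64 km/h = 17.78 m/s.
General Doppler shift: f' = f · (v − v_o)/(v + v_s).
f' = 889 × (339 − 36)/(339 + 17.78) = 889 × 303/356.78 ≈ 755 Hz.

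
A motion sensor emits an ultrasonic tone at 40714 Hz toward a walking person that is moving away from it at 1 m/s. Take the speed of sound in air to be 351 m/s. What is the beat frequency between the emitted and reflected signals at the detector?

231 Hz

The walking person first receives the wave as a moving observer: f₁ = f₀ · (v − u)/v = 40714 × (351 − 1)/351 ≈ 40598 Hz.
The reflection then acts as a moving source: f₂ = f₁ · v/(v + u) ≈ 40483 Hz.
Beat frequency: |f₂ − f₀| = 2u·f₀/(v + u) = 2 × 1 × 40714/352 ≈ 231 Hz.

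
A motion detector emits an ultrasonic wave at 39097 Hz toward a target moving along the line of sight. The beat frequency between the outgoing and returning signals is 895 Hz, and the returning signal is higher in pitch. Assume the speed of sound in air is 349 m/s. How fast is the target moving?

Double Doppler shift off a moving reflector: f₂ = f₀ · (v + u)/(v − u) (u > 0 toward emitter).
Returning signal is higher, so f₂ = f₀ + Δf = 39097 + 895 = 39992 Hz.
Rearranging, u = v · (f₂ − f₀)/(f₂ + f₀) = 349 × 895/79089 ≈ 3.9 m/s.
So the target is moving at 3.9 m/s toward the emitter.

3.9 m/s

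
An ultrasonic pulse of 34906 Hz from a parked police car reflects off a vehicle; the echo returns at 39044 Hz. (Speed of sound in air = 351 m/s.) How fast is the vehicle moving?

Double Doppler shift off a moving reflector: f₂ = f₀ · (v + u)/(v − u) (u > 0 toward emitter).
Rearranging, u = v · (f₂ − f₀)/(f₂ + f₀) = 351 × 4138/73950 ≈ 19.6 m/s.
So the vehicle is moving at 19.6 m/s toward the emitter.

19.6 m/s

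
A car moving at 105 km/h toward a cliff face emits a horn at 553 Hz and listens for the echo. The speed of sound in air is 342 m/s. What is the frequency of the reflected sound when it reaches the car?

656 Hz

105 km/h = 29.17 m/s.
The cliff face receives the sound from a moving source: f₁ = f₀ · v/(v − v_e) = 553 × 342/312.83 ≈ 605 Hz.
On the return leg the car is a moving observer: f₂ = f₁ · (v + v_e)/v = 605 × 371.17/342 ≈ 656 Hz.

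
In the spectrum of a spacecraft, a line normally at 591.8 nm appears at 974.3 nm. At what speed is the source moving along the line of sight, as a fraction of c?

0.461

λ'/λ₀ = 1.6463 > 1 (redshift), so the source is receding.
λ'/λ₀ = √((1 + β)/(1 − β)) for a receding source ⇒ β = (r² − 1)/(r² + 1) with r = λ'/λ₀.
β = (2.7104 − 1)/(2.7104 + 1) ≈ 0.461.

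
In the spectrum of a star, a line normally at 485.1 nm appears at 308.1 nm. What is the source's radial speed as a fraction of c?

λ'/λ₀ = 0.6351 < 1 (blueshift), so the source is approaching.
λ'/λ₀ = √((1 − β)/(1 + β)) for an approaching source ⇒ β = (1 − r²)/(1 + r²) with r = λ'/λ₀.
β = (1 − 0.4034)/(1 + 0.4034) ≈ 0.425.

0.425c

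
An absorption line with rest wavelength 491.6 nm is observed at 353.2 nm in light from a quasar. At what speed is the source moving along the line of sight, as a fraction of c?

0.319c

λ'/λ₀ = 0.7185 < 1 (blueshift), so the source is approaching.
λ'/λ₀ = √((1 − β)/(1 + β)) for an approaching source ⇒ β = (1 − r²)/(1 + r²) with r = λ'/λ₀.
β = (1 − 0.5162)/(1 + 0.5162) ≈ 0.319.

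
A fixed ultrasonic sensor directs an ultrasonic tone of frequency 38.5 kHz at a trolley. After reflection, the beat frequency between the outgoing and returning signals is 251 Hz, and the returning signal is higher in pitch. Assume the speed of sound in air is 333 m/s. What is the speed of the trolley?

1.08 m/s

Double Doppler shift off a moving reflector: f₂ = f₀ · (v + u)/(v − u) (u > 0 toward emitter).
Returning signal is higher, so f₂ = f₀ + Δf = 38500 + 251 = 38751 Hz.
Rearranging, u = v · (f₂ − f₀)/(f₂ + f₀) = 333 × 251/77251 ≈ 1.08 m/s.
So the trolley is moving at 1.08 m/s toward the emitter.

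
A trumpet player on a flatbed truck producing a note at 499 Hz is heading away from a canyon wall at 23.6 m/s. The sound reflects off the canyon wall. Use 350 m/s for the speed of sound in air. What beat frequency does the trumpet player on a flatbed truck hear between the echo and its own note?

The canyon wall receives the sound from a moving source: f₁ = f₀ · v/(v + v_e) = 499 × 350/373.6 ≈ 467.5 Hz.
On the return leg the trumpet player on a flatbed truck is a moving observer: f₂ = f₁ · (v − v_e)/v = 467.5 × 326.4/350 ≈ 436.0 Hz.
Equivalently f₂ = f₀ · (v − v_e)/(v + v_e).
Beat against the emitted tone: |f₂ − f₀| = 2v_e·f₀/(v + v_e) = 2 × 23.6 × 499/373.6 ≈ 63 Hz.

63 Hz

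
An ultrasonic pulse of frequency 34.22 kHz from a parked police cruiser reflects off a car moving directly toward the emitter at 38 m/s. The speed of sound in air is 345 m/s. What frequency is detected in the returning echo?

At the car (a moving observer), f₁ = f₀ · (v + u)/v = 34.22 × 383/345 ≈ 38.0 kHz.
The reflection then acts as a moving source: f₂ = f₁ · v/(v − u) ≈ 42.7 kHz.

42.7 kHz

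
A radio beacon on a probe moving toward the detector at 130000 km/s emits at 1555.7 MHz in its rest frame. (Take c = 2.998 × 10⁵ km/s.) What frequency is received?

β = v/c = 130000/299800 = 0.4336.
Relativistic Doppler for frequency: f' = f₀ · √((1 + β)/(1 − β)).
f' = 1555.7 × √(1.4336/0.5664) = 1555.7 × 1.59098 ≈ 2475.1 MHz.

2475.1 MHz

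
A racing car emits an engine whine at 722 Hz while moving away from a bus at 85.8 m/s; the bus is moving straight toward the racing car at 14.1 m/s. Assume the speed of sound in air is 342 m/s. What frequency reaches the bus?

With source receding and observer approaching, f' = f · (v + v_o)/(v + v_s).
f' = 722 × (342 + 14.1)/(342 + 85.8) = 722 × 356.1/427.8 ≈ 601 Hz.

601 Hz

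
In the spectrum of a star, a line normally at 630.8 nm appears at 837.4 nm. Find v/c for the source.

0.276

λ'/λ₀ = 1.3275 > 1 (redshift), so the source is receding.
λ'/λ₀ = √((1 + β)/(1 − β)) for a receding source ⇒ β = (r² − 1)/(r² + 1) with r = λ'/λ₀.
β = (1.7623 − 1)/(1.7623 + 1) ≈ 0.276.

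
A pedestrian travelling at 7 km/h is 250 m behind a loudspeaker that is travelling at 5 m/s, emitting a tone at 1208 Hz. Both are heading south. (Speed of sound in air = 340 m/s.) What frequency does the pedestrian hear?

1197 Hz

7 km/h = 1.944 m/s.
The pedestrian is behind, so the loudspeaker is moving away from it while the pedestrian is moving toward the loudspeaker.
With source receding and observer approaching, f' = f · (v + v_o)/(v + v_s).
f' = 1208 × (340 + 1.944)/(340 + 5) = 1208 × 341.94/345 ≈ 1197 Hz.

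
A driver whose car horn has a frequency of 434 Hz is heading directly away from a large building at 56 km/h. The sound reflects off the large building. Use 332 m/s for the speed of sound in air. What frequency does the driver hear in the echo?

395 Hz

56 km/h = 15.56 m/s.
The large building receives the sound from a moving source: f₁ = f₀ · v/(v + v_e) = 434 × 332/347.56 ≈ 415 Hz.
On the return leg the driver is a moving observer: f₂ = f₁ · (v − v_e)/v = 415 × 316.44/332 ≈ 395 Hz.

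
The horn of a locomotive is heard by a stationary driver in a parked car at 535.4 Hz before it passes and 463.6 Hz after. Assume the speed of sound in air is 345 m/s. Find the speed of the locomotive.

f₁/f₂ = (v + v_s)/(v − v_s), so v_s = v · (f₁ − f₂)/(f₁ + f₂).
v_s = 345 × (535.4 − 463.6)/(535.4 + 463.6) = 345 × 71.8/999.0 ≈ 24.8 m/s.

24.8 m/s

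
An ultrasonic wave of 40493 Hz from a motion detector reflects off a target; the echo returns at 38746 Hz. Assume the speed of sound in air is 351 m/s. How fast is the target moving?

7.7 m/s

Double Doppler shift off a moving reflector: f₂ = f₀ · (v + u)/(v − u) (u > 0 toward emitter).
Rearranging, u = v · (f₂ − f₀)/(f₂ + f₀) = 351 × -1747/79239 ≈ -7.7 m/s.
So the target is moving at 7.7 m/s away from the emitter.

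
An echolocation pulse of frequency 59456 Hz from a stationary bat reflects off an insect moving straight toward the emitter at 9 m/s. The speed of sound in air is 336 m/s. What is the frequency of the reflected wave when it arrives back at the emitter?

The insect first receives the wave as a moving observer: f₁ = f₀ · (v + u)/v = 59456 × (336 + 9)/336 ≈ 61049 Hz.
On reflection it acts as a source moving toward the stationary detector: f₂ = f₁ · v/(v − u) = 61049 × 336/327 ≈ 62729 Hz.

62729 Hz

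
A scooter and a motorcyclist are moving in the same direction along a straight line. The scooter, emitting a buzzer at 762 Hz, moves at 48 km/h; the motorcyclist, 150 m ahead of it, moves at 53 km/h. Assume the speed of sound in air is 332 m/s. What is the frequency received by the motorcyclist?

48 km/h = 13.33 m/s; 53 km/h = 14.72 m/s.
The motorcyclist is ahead, so the scooter is moving toward it while the motorcyclist is moving away from the scooter.
With source approaching and observer receding, f' = f · (v − v_o)/(v − v_s).
f' = 762 × (332 − 14.72)/(332 − 13.33) = 762 × 317.28/318.67 ≈ 759 Hz.

759 Hz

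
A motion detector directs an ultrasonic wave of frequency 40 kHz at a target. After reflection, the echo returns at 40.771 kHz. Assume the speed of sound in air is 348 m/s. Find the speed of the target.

3.3 m/s

Double Doppler shift off a moving reflector: f₂ = f₀ · (v + u)/(v − u) (u > 0 toward emitter).
Rearranging, u = v · (f₂ − f₀)/(f₂ + f₀) = 348 × 0.771/80.771 ≈ 3.3 m/s.
So the target is moving at 3.3 m/s toward the emitter.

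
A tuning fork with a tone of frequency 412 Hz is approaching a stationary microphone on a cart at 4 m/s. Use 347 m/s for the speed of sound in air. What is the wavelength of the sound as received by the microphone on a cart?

Only the source moves, toward the listener, so f' = f · v/(v − v_s).
f' = 412 × 347/(347 − 4) ≈ 417 Hz.
λ' = v/f' = 347/416.805 ≈ 83.3 cm.

83.3 cm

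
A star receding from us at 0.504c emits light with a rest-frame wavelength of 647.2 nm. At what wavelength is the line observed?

1127.0 nm

Relativistic Doppler for wavelength: λ' = λ₀ · √((1 + β)/(1 − β)).
λ' = 647.2 × √(1.5040/0.4960) = 647.2 × 1.74134 ≈ 1127.0 nm.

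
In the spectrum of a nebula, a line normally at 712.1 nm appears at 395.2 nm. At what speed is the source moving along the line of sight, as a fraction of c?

0.529c

λ'/λ₀ = 0.5550 < 1 (blueshift), so the source is approaching.
λ'/λ₀ = √((1 − β)/(1 + β)) for an approaching source ⇒ β = (1 − r²)/(1 + r²) with r = λ'/λ₀.
β = (1 − 0.3080)/(1 + 0.3080) ≈ 0.529.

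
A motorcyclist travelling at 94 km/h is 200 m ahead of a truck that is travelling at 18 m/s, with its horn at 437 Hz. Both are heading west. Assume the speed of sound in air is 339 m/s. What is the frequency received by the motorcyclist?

94 km/h = 26.11 m/s.
The motorcyclist is ahead, so the truck is moving toward it while the motorcyclist is moving away from the truck.
General Doppler shift: f' = f · (v − v_o)/(v − v_s).
f' = 437 × (339 − 26.11)/(339 − 18) = 437 × 312.89/321 ≈ 426 Hz.

426 Hz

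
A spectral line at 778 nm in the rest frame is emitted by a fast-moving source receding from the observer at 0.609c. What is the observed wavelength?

1578.2 nm

Relativistic Doppler for wavelength: λ' = λ₀ · √((1 + β)/(1 − β)).
λ' = 778 × √(1.6090/0.3910) = 778 × 2.02857 ≈ 1578.2 nm.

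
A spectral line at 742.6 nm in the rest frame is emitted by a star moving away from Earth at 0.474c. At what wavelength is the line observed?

Relativistic Doppler for wavelength: λ' = λ₀ · √((1 + β)/(1 − β)).
λ' = 742.6 × √(1.4740/0.5260) = 742.6 × 1.67400 ≈ 1243.1 nm.

1243.1 nm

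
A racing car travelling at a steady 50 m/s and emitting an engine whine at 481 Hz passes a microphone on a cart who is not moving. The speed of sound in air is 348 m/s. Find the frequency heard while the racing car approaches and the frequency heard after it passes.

Approaching: f₁ = f · v/(v − v_s) = 481 × 348/298 ≈ 562 Hz.
Receding: f₂ = f · v/(v + v_s) = 481 × 348/398 ≈ 421 Hz.

562 Hz approaching; 421 Hz receding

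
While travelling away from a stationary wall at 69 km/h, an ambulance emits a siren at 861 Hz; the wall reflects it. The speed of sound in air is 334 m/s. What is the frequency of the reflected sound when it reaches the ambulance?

69 km/h = 19.17 m/s.
The wall receives the sound from a moving source: f₁ = f₀ · v/(v + v_e) = 861 × 334/353.17 ≈ 814 Hz.
On the return leg the ambulance is a moving observer: f₂ = f₁ · (v − v_e)/v = 814 × 314.83/334 ≈ 768 Hz.

768 Hz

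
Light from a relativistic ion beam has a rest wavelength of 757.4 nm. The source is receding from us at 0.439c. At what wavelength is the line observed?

1213.0 nm

Relativistic Doppler for wavelength: λ' = λ₀ · √((1 + β)/(1 − β)).
λ' = 757.4 × √(1.4390/0.5610) = 757.4 × 1.60158 ≈ 1213.0 nm.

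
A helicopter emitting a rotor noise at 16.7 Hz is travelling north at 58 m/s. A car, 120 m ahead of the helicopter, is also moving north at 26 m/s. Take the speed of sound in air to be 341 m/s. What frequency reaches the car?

The car is ahead, so the helicopter is moving toward it while the car is moving away from the helicopter.
General Doppler shift: f' = f · (v − v_o)/(v − v_s).
f' = 16.7 × (341 − 26)/(341 − 58) = 16.7 × 315/283 ≈ 18.6 Hz.

18.6 Hz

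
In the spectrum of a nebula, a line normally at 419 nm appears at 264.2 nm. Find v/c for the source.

λ'/λ₀ = 0.6305 < 1 (blueshift), so the source is approaching.
λ'/λ₀ = √((1 − β)/(1 + β)) for an approaching source ⇒ β = (1 − r²)/(1 + r²) with r = λ'/λ₀.
β = (1 − 0.3976)/(1 + 0.3976) ≈ 0.431.

0.431c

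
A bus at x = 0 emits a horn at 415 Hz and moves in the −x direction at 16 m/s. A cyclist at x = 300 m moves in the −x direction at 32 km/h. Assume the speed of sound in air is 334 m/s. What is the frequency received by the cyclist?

407 Hz

32 km/h = 8.889 m/s.
The observer lies on the +x side, so the source is heading away from the observer and the observer is heading toward the source.
Both move, so f' = f · (v + v_o)/(v + v_s).
f' = 415 × (334 + 8.889)/(334 + 16) = 415 × 342.89/350 ≈ 407 Hz.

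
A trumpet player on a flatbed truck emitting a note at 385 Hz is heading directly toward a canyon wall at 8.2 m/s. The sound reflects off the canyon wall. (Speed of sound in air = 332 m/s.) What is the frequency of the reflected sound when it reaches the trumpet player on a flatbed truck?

404 Hz

The canyon wall receives the sound from a moving source: f₁ = f₀ · v/(v − v_e) = 385 × 332/323.8 ≈ 395 Hz.
On the return leg the trumpet player on a flatbed truck is a moving observer: f₂ = f₁ · (v + v_e)/v = 395 × 340.2/332 ≈ 404 Hz.
Equivalently f₂ = f₀ · (v + v_e)/(v − v_e).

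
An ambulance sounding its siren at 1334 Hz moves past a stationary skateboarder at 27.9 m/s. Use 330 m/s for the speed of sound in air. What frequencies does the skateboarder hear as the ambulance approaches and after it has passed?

1457 Hz approaching; 1230 Hz receding

Approaching: f₁ = f · v/(v − v_s) = 1334 × 330/302.1 ≈ 1457 Hz.
Receding: f₂ = f · v/(v + v_s) = 1334 × 330/357.9 ≈ 1230 Hz.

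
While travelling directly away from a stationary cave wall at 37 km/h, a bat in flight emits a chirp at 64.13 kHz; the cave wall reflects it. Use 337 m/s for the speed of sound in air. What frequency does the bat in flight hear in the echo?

60.3 kHz

37 km/h = 10.28 m/s.
The cave wall receives the sound from a moving source: f₁ = f₀ · v/(v + v_e) = 64.13 × 337/347.28 ≈ 62.2 kHz.
On the return leg the bat in flight is a moving observer: f₂ = f₁ · (v − v_e)/v = 62.2 × 326.72/337 ≈ 60.3 kHz.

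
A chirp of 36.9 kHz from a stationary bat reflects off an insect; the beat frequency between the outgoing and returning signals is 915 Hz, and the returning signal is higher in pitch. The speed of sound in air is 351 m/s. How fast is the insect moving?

Double Doppler shift off a moving reflector: f₂ = f₀ · (v + u)/(v − u) (u > 0 toward emitter).
Returning signal is higher, so f₂ = f₀ + Δf = 36900 + 915 = 37815 Hz.
Rearranging, u = v · (f₂ − f₀)/(f₂ + f₀) = 351 × 915/74715 ≈ 4.3 m/s.
So the insect is moving at 4.3 m/s toward the emitter.

4.3 m/s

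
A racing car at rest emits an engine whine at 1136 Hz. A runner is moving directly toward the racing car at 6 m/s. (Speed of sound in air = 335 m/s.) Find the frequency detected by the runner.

Only the observer moves, toward the source, so f' = f · (v + v_o)/v.
f' = 1136 × (335 + 6)/335 = 1136 × 341/335 ≈ 1156 Hz.

1156 Hz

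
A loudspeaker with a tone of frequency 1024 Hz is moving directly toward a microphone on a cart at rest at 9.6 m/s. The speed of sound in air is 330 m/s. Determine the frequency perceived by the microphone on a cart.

With the source moving toward a stationary observer, f' = f · v/(v − v_s).
f' = 1024 × 330/(330 − 9.6) = 1024 × 330/320.4 ≈ 1055 Hz.

1055 Hz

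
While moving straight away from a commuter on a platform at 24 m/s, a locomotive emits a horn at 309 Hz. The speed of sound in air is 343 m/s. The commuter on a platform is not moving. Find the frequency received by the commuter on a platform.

Moving source, stationary observer: f' = f · v/(v + v_s) since the source is receding.
f' = 309 × 343/(343 + 24) = 309 × 343/367 ≈ 289 Hz.

289 Hz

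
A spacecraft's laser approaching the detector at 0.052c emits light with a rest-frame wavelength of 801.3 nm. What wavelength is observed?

Relativistic Doppler for wavelength: λ' = λ₀ · √((1 − β)/(1 + β)).
λ' = 801.3 × √(0.9480/1.0520) = 801.3 × 0.94928 ≈ 760.7 nm.

760.7 nm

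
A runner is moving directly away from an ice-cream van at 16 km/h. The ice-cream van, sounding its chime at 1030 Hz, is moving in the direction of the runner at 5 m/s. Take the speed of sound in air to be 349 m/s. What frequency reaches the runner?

16 km/h = 4.444 m/s.
General Doppler shift: f' = f · (v − v_o)/(v − v_s).
f' = 1030 × (349 − 4.444)/(349 − 5) = 1030 × 344.56/344 ≈ 1032 Hz.

1032 Hz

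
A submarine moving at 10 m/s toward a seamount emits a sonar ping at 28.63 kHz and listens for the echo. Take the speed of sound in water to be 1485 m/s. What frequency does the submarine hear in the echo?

The seamount receives the sound from a moving source: f₁ = f₀ · v/(v − v_e) = 28.63 × 1485/1475 ≈ 28.8 kHz.
On the return leg the submarine is a moving observer: f₂ = f₁ · (v + v_e)/v = 28.8 × 1495/1485 ≈ 29.0 kHz.
Equivalently f₂ = f₀ · (v + v_e)/(v − v_e).

29.0 kHz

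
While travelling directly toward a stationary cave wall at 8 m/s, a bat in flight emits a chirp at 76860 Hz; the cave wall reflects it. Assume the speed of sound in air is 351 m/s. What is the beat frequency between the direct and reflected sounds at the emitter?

The cave wall receives the sound from a moving source: f₁ = f₀ · v/(v − v_e) = 76860 × 351/343 ≈ 78653 Hz.
On the return leg the bat in flight is a moving observer: f₂ = f₁ · (v + v_e)/v = 78653 × 359/351 ≈ 80445 Hz.
Beat against the emitted tone: |f₂ − f₀| = 2v_e·f₀/(v − v_e) = 2 × 8 × 76860/343 ≈ 3585 Hz.

3585 Hz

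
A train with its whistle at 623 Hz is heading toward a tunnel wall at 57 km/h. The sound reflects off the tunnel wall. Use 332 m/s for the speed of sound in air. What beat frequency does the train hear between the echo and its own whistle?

62 Hz

57 km/h = 15.83 m/s.
The tunnel wall receives the sound from a moving source: f₁ = f₀ · v/(v − v_e) = 623 × 332/316.17 ≈ 654.2 Hz.
On the return leg the train is a moving observer: f₂ = f₁ · (v + v_e)/v = 654.2 × 347.83/332 ≈ 685.4 Hz.
Beat against the emitted tone: |f₂ − f₀| = 2v_e·f₀/(v − v_e) = 2 × 15.83 × 623/316.17 ≈ 62 Hz.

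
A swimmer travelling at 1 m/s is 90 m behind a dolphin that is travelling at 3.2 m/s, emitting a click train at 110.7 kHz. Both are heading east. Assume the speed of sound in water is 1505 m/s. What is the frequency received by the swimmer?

The swimmer is behind, so the dolphin is moving away from it while the swimmer is moving toward the dolphin.
General Doppler shift: f' = f · (v + v_o)/(v + v_s).
f' = 110.7 × (1505 + 1)/(1505 + 3.2) = 110.7 × 1506/1508.2 ≈ 110.5 kHz.

110.5 kHz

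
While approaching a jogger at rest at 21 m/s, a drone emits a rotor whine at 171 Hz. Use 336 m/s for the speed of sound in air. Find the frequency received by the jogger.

With the source moving toward a stationary observer, f' = f · v/(v − v_s).
f' = 171 × 336/(336 − 21) = 171 × 336/315 ≈ 182 Hz.

182 Hz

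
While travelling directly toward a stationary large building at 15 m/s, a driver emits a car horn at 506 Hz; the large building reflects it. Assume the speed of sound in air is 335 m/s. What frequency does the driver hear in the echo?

The large building receives the sound from a moving source: f₁ = f₀ · v/(v − v_e) = 506 × 335/320 ≈ 530 Hz.
On the return leg the driver is a moving observer: f₂ = f₁ · (v + v_e)/v = 530 × 350/335 ≈ 553 Hz.
Equivalently f₂ = f₀ · (v + v_e)/(v − v_e).

553 Hz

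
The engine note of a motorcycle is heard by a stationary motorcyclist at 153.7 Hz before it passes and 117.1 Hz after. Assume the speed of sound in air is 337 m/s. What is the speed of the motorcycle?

46 m/s

f₁/f₂ = (v + v_s)/(v − v_s), so v_s = v · (f₁ − f₂)/(f₁ + f₂).
v_s = 337 × (153.7 − 117.1)/(153.7 + 117.1) = 337 × 36.6/270.8 ≈ 46 m/s.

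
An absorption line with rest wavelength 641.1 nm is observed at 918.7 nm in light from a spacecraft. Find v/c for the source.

0.345c

λ'/λ₀ = 1.4330 > 1 (redshift), so the source is receding.
λ'/λ₀ = √((1 + β)/(1 − β)) for a receding source ⇒ β = (r² − 1)/(r² + 1) with r = λ'/λ₀.
β = (2.0535 − 1)/(2.0535 + 1) ≈ 0.345.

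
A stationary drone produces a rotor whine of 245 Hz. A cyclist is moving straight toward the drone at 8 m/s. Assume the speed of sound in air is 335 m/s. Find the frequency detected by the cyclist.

Moving observer, stationary source: f' = f · (v + v_o)/v.
f' = 245 × (335 + 8)/335 = 245 × 343/335 ≈ 251 Hz.

251 Hz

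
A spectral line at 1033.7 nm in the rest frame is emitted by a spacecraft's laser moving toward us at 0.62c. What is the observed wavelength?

500.6 nm

Relativistic Doppler for wavelength: λ' = λ₀ · √((1 − β)/(1 + β)).
λ' = 1033.7 × √(0.3800/1.6200) = 1033.7 × 0.48432 ≈ 500.6 nm.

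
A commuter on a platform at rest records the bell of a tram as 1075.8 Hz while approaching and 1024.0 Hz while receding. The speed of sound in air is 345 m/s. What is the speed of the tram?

f₁/f₂ = (v + v_s)/(v − v_s), so v_s = v · (f₁ − f₂)/(f₁ + f₂).
v_s = 345 × (1075.8 − 1024.0)/(1075.8 + 1024.0) = 345 × 51.8/2099.8 ≈ 8.5 m/s.

8.5 m/s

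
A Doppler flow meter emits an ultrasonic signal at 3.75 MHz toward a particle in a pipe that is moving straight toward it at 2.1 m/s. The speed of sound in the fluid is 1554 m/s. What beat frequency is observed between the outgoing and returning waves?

10149 Hz

At the particle in a pipe (a moving observer), f₁ = f₀ · (v + u)/v = 3.75 × 1556.1/1554 ≈ 3.75507 MHz.
On reflection it acts as a source moving toward the stationary detector: f₂ = f₁ · v/(v − u) = 3.75507 × 1554/1551.9 ≈ 3.76015 MHz.
Equivalently f₂ = f₀ · (v + u)/(v − u).
Beat frequency (with f₀ = 3750000 Hz): |f₂ − f₀| = 2u·f₀/(v − u) = 2 × 2.1 × 3750000/1551.9 ≈ 10149 Hz.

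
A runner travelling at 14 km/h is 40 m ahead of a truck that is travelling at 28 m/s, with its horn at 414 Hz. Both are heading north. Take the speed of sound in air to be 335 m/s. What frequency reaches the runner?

14 km/h = 3.889 m/s.
The runner is ahead, so the truck is moving toward it while the runner is moving away from the truck.
Both move, so f' = f · (v − v_o)/(v − v_s).
f' = 414 × (335 − 3.889)/(335 − 28) = 414 × 331.11/307 ≈ 447 Hz.

447 Hz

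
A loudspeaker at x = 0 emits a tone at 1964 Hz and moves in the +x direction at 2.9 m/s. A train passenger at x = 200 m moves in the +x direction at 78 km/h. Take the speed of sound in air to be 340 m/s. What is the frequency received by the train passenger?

78 km/h = 21.67 m/s.
The observer lies on the +x side, so the source is heading toward the observer and the observer is heading away from the source.
General Doppler shift: f' = f · (v − v_o)/(v − v_s).
f' = 1964 × (340 − 21.67)/(340 − 2.9) = 1964 × 318.33/337.1 ≈ 1855 Hz.

1855 Hz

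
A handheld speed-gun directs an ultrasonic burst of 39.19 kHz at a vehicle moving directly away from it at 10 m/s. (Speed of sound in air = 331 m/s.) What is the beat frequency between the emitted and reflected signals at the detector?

2299 Hz

At the vehicle (a moving observer), f₁ = f₀ · (v − u)/v = 39.19 × 321/331 ≈ 38.01 kHz.
On reflection it acts as a source moving away from the stationary detector: f₂ = f₁ · v/(v + u) = 38.01 × 331/341 ≈ 36.89 kHz.
Equivalently f₂ = f₀ · (v − u)/(v + u).
Beat frequency (with f₀ = 39190 Hz): |f₂ − f₀| = 2u·f₀/(v + u) = 2 × 10 × 39190/341 ≈ 2299 Hz.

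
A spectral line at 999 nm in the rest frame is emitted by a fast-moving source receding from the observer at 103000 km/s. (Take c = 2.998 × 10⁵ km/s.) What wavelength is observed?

1429.2 nm

β = v/c = 103000/299800 = 0.3436.
Relativistic Doppler for wavelength: λ' = λ₀ · √((1 + β)/(1 − β)).
λ' = 999 × √(1.3436/0.6564) = 999 × 1.43065 ≈ 1429.2 nm.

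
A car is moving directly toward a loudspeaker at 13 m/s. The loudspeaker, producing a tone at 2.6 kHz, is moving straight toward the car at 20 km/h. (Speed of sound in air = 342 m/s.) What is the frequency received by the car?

2.74 kHz

20 km/h = 5.556 m/s.
With source approaching and observer approaching, f' = f · (v + v_o)/(v − v_s).
f' = 2.6 × (342 + 13)/(342 − 5.556) = 2.6 × 355/336.44 ≈ 2.74 kHz.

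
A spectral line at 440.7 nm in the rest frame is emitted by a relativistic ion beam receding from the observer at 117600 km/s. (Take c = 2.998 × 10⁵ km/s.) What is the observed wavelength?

β = v/c = 117600/299800 = 0.3923.
Relativistic Doppler for wavelength: λ' = λ₀ · √((1 + β)/(1 − β)).
λ' = 440.7 × √(1.3923/0.6077) = 440.7 × 1.51357 ≈ 667.0 nm.

667.0 nm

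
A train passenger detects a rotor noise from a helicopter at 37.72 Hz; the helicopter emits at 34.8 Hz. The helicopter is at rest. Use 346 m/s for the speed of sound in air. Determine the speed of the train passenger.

29 m/s

f' > f, so the train passenger is approaching.
f' = f · (v + v_o)/v ⇒ v_o = v · |f'/f − 1|.
v_o = 346 × |37.72/34.8 − 1| = 346 × 0.08391 ≈ 29 m/s.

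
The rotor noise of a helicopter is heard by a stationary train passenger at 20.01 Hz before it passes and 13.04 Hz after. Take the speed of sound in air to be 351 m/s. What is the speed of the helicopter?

f₁/f₂ = (v + v_s)/(v − v_s), so v_s = v · (f₁ − f₂)/(f₁ + f₂).
v_s = 351 × (20.01 − 13.04)/(20.01 + 13.04) = 351 × 6.97/33.05 ≈ 74 m/s.

74 m/s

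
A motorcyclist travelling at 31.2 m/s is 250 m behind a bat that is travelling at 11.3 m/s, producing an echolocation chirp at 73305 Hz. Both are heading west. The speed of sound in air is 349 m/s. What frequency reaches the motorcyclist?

77354 Hz

The motorcyclist is behind, so the bat is moving away from it while the motorcyclist is moving toward the bat.
With source receding and observer approaching, f' = f · (v + v_o)/(v + v_s).
f' = 73305 × (349 + 31.2)/(349 + 11.3) = 73305 × 380.2/360.3 ≈ 77354 Hz.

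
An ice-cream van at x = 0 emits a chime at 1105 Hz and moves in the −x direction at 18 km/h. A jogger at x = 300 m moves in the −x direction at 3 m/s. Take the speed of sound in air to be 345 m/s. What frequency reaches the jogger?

18 km/h = 5 m/s.
The observer lies on the +x side, so the source is heading away from the observer and the observer is heading toward the source.
With source receding and observer approaching, f' = f · (v + v_o)/(v + v_s).
f' = 1105 × (345 + 3)/(345 + 5) = 1105 × 348/350 ≈ 1099 Hz.

1099 Hz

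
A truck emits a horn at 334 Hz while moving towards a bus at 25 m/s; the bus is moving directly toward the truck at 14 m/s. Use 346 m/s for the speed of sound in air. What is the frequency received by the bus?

375 Hz

Both move, so f' = f · (v + v_o)/(v − v_s).
f' = 334 × (346 + 14)/(346 − 25) = 334 × 360/321 ≈ 375 Hz.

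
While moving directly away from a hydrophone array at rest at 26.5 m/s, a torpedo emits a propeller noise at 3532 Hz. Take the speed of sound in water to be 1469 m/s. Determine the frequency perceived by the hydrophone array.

Moving source, stationary observer: f' = f · v/(v + v_s) since the source is receding.
f' = 3532 × 1469/(1469 + 26.5) = 3532 × 1469/1496 ≈ 3469 Hz.

3469 Hz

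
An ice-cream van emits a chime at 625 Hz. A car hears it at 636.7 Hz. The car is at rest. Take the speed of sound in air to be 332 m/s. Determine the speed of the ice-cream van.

6.1 m/s

f' > f, so the ice-cream van is approaching.
f' = f · v/(v − v_s) ⇒ v_s = v · |1 − f/f'|.
v_s = 332 × |1 − 625/636.7| = 332 × 0.01838 ≈ 6.1 m/s.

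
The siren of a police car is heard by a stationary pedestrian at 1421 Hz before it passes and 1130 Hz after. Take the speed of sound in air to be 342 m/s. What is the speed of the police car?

39 m/s

f₁/f₂ = (v + v_s)/(v − v_s), so v_s = v · (f₁ − f₂)/(f₁ + f₂).
v_s = 342 × (1421 − 1130)/(1421 + 1130) = 342 × 291/2551 ≈ 39 m/s.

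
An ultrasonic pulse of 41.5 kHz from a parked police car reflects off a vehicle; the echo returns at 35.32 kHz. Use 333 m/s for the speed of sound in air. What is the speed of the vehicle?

27 m/s

Double Doppler shift off a moving reflector: f₂ = f₀ · (v + u)/(v − u) (u > 0 toward emitter).
Rearranging, u = v · (f₂ − f₀)/(f₂ + f₀) = 333 × -6.18/76.82 ≈ -27 m/s.
So the vehicle is moving at 27 m/s away from the emitter.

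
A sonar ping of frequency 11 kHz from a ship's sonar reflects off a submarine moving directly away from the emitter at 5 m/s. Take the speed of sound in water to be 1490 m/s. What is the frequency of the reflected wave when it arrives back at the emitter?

The submarine first receives the wave as a moving observer: f₁ = f₀ · (v − u)/v = 11 × (1490 − 5)/1490 ≈ 10.96 kHz.
The reflection then acts as a moving source: f₂ = f₁ · v/(v + u) ≈ 10.93 kHz.

10.93 kHz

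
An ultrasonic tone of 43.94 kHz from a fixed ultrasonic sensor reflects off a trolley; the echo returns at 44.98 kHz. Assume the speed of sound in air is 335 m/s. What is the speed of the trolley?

3.9 m/s

Double Doppler shift off a moving reflector: f₂ = f₀ · (v + u)/(v − u) (u > 0 toward emitter).
Rearranging, u = v · (f₂ − f₀)/(f₂ + f₀) = 335 × 1.04/88.92 ≈ 3.9 m/s.
So the trolley is moving at 3.9 m/s toward the emitter.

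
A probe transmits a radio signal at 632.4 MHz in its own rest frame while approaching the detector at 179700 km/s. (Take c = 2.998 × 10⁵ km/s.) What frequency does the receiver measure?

β = v/c = 179700/299800 = 0.5994.
Relativistic Doppler for frequency: f' = f₀ · √((1 + β)/(1 − β)).
f' = 632.4 × √(1.5994/0.4006) = 632.4 × 1.99813 ≈ 1263.6 MHz.

1263.6 MHz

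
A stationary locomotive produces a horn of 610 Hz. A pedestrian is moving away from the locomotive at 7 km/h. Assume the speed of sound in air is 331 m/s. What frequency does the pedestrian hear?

606 Hz

7 km/h = 1.944 m/s.
Moving observer, stationary source: f' = f · (v − v_o)/v.
f' = 610 × (331 − 1.944)/331 = 610 × 329.06/331 ≈ 606 Hz.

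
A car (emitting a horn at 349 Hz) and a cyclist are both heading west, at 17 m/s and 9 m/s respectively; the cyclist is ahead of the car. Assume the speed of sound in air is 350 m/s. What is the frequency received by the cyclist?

357 Hz

The cyclist is ahead, so the car is moving toward it while the cyclist is moving away from the car.
Both move, so f' = f · (v − v_o)/(v − v_s).
f' = 349 × (350 − 9)/(350 − 17) = 349 × 341/333 ≈ 357 Hz.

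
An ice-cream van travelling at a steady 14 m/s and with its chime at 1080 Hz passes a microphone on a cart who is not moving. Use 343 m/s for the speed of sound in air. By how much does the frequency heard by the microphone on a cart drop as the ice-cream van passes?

Approaching: f₁ = f · v/(v − v_s) = 1080 × 343/329 ≈ 1126.0 Hz.
Receding: f₂ = f · v/(v + v_s) = 1080 × 343/357 ≈ 1037.6 Hz.
Drop: f₁ − f₂ = 2f·v·v_s/(v² − v_s²) = 2 × 1080 × 343 × 14/(343² − 14²) ≈ 88.3 Hz.

88.3 Hz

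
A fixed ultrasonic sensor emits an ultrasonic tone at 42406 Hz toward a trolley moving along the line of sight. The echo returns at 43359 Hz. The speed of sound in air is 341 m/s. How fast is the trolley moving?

3.8 m/s

Double Doppler shift off a moving reflector: f₂ = f₀ · (v + u)/(v − u) (u > 0 toward emitter).
Rearranging, u = v · (f₂ − f₀)/(f₂ + f₀) = 341 × 953/85765 ≈ 3.8 m/s.
So the trolley is moving at 3.8 m/s toward the emitter.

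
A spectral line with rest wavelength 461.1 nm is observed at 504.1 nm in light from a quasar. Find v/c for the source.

0.089c

λ'/λ₀ = 1.0933 > 1 (redshift), so the source is receding.
λ'/λ₀ = √((1 + β)/(1 − β)) for a receding source ⇒ β = (r² − 1)/(r² + 1) with r = λ'/λ₀.
β = (1.1952 − 1)/(1.1952 + 1) ≈ 0.089.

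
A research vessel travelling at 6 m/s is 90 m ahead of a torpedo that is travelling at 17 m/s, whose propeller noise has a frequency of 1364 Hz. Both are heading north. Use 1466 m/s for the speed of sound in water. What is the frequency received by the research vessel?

The research vessel is ahead, so the torpedo is moving toward it while the research vessel is moving away from the torpedo.
Both move, so f' = f · (v − v_o)/(v − v_s).
f' = 1364 × (1466 − 6)/(1466 − 17) = 1364 × 1460/1449 ≈ 1374 Hz.

1374 Hz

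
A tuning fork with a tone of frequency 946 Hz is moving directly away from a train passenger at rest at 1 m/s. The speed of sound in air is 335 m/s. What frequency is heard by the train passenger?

943 Hz

Moving source, stationary observer: f' = f · v/(v + v_s) since the source is receding.
f' = 946 × 335/(335 + 1) = 946 × 335/336 ≈ 943 Hz.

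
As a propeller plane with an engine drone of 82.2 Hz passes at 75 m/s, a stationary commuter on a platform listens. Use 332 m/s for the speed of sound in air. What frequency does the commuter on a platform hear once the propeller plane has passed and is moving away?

67 Hz

Receding: f₂ = f · v/(v + v_s) = 82.2 × 332/407 ≈ 67 Hz.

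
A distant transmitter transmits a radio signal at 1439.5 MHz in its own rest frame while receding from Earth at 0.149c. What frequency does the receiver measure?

Relativistic Doppler for frequency: f' = f₀ · √((1 − β)/(1 + β)).
f' = 1439.5 × √(0.8510/1.1490) = 1439.5 × 0.86061 ≈ 1238.8 MHz.

1238.8 MHz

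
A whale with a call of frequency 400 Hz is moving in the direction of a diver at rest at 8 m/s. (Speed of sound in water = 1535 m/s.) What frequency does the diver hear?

402 Hz

Only the source moves, toward the listener, so f' = f · v/(v − v_s).
f' = 400 × 1535/(1535 − 8) = 400 × 1535/1527 ≈ 402 Hz.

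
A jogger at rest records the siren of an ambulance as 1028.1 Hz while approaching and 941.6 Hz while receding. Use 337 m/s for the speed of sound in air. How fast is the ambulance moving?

14.8 m/s

f₁/f₂ = (v + v_s)/(v − v_s), so v_s = v · (f₁ − f₂)/(f₁ + f₂).
v_s = 337 × (1028.1 − 941.6)/(1028.1 + 941.6) = 337 × 86.5/1969.7 ≈ 14.8 m/s.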